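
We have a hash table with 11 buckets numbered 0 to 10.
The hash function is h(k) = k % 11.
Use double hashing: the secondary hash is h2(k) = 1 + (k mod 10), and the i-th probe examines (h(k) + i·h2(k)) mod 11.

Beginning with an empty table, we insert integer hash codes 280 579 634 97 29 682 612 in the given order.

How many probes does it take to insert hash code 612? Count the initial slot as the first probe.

280 hashes to 5; slot 5 is free => place at 5.
579 hashes to 7; slot 7 is free => place at 7.
634 hashes to 7, h2=5; 7 taken => place at 1.
97 hashes to 9; slot 9 is free => place at 9.
29 hashes to 7, h2=10; 7 taken => place at 6.
682 hashes to 0; slot 0 is free => place at 0.
612 hashes to 7, h2=3; 7 taken => place at 10.
Table: [682, 634, -, -, -, 280, 29, 579, -, 97, 612]

2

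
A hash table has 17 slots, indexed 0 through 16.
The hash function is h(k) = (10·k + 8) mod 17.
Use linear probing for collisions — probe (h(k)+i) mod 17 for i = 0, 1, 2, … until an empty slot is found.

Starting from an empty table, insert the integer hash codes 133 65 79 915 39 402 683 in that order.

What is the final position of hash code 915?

133 hashes to 12; slot 12 is free => place at 12.
65 hashes to 12; 12 taken => place at 13.
79 hashes to 16; slot 16 is free => place at 16.
915 hashes to 12; 12,13 taken => place at 14.
39 hashes to 7; slot 7 is free => place at 7.
402 hashes to 16; 16 taken => place at 0.
683 hashes to 4; slot 4 is free => place at 4.
Table: [402, _, _, _, 683, _, _, 39, _, _, _, _, 133, 65, 915, _, 79]

14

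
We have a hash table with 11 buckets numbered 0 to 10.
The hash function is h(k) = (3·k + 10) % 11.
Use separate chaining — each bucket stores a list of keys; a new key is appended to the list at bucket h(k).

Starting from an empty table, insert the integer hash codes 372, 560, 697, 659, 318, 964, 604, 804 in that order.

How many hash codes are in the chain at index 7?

372 → bucket 4
560 → bucket 7
697 → bucket 0
659 → bucket 7 (collision)
318 → bucket 7 (collision)
964 → bucket 9
604 → bucket 7 (collision)
804 → bucket 2
Final buckets:
0: 697
1: _
2: 804
3: _
4: 372
5: _
6: _
7: 560 -> 659 -> 318 -> 604
8: _
9: 964
10: _

4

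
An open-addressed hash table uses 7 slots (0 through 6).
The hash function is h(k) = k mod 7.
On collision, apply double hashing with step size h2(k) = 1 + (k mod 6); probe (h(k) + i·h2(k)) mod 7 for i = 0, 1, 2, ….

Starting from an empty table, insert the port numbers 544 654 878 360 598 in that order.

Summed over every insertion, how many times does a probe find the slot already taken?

544 hashes to 5; slot 5 is free -> place at 5.
654 hashes to 3; slot 3 is free -> place at 3.
878 hashes to 3, h2=3; 3 taken -> place at 6.
360 hashes to 3, h2=1; 3 taken -> place at 4.
598 hashes to 3, h2=5; 3 taken -> place at 1.
Table: [., 598, ., 654, 360, 544, 878]

3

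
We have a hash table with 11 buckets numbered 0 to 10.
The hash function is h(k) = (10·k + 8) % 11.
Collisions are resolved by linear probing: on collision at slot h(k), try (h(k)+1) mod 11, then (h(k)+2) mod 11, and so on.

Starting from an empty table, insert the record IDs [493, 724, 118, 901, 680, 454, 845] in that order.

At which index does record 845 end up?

3

493 hashes to 10; slot 10 is free -> place at 10.
724 hashes to 10; 10 taken -> place at 0.
118 hashes to 0; 0 taken -> place at 1.
901 hashes to 9; slot 9 is free -> place at 9.
680 hashes to 10; 10,0,1 taken -> place at 2.
454 hashes to 5; slot 5 is free -> place at 5.
845 hashes to 10; 10,0,1,2 taken -> place at 3.
Table: [724, 118, 680, 845, —, 454, —, —, —, 901, 493]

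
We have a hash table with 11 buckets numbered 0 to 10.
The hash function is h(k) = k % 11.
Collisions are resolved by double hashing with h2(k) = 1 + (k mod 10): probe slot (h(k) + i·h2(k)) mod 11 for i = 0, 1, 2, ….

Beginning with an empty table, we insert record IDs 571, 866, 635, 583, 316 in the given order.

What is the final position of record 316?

571: h=10 => slot 10
866: h=8 => slot 8
635: h=8, h2=6, probe 8,3 => slot 3
583: h=0 => slot 0
316: h=8, h2=7, probe 8,4 => slot 4
Table: [583, _, _, 635, 316, _, _, _, 866, _, 571]

4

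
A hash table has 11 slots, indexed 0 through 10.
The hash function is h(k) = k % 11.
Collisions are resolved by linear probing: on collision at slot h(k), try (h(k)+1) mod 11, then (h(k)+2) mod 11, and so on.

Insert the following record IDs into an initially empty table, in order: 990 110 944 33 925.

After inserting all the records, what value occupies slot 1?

110

990 hashes to 0; slot 0 is free → place at 0.
110 hashes to 0; 0 taken → place at 1.
944 hashes to 9; slot 9 is free → place at 9.
33 hashes to 0; 0,1 taken → place at 2.
925 hashes to 1; 1,2 taken → place at 3.
Table: [990, 110, 33, 925, ., ., ., ., ., 944, .]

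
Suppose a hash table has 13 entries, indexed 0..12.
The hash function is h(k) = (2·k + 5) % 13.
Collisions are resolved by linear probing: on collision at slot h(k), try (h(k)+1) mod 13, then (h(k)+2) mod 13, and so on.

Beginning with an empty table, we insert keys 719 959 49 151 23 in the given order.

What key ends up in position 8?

Insert 719: h=0, slot 0 empty -> index 0.
Insert 959: h=12, slot 12 empty -> index 12.
Insert 49: h=12, slots 12,0 occupied -> index 1.
Insert 151: h=8, slot 8 empty -> index 8.
Insert 23: h=12, slots 12,0,1 occupied -> index 2.
Table: [719, 49, 23, —, —, —, —, —, 151, —, —, —, 959]

151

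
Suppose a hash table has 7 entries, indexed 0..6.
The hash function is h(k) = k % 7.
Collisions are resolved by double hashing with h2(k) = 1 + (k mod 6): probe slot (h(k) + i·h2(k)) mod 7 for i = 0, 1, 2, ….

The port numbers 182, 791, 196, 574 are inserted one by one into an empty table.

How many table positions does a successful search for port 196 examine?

2

182 hashes to 0; slot 0 is free → place at 0.
791 hashes to 0, h2=6; 0 taken → place at 6.
196 hashes to 0, h2=5; 0 taken → place at 5.
574 hashes to 0, h2=5; 0,5 taken → place at 3.
Table: [182, -, -, 574, -, 196, 791]
Lookup 196: h=0, h2=5, probe 0,5 → found at 5.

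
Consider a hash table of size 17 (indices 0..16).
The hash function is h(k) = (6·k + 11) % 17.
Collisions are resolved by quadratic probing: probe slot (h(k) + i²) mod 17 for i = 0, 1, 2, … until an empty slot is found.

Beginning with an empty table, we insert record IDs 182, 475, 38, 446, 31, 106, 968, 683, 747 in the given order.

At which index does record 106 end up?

182: h=15 → slot 15
475: h=5 → slot 5
38: h=1 → slot 1
446: h=1, probe 1,2 → slot 2
31: h=10 → slot 10
106: h=1, probe 1,2,5,10,0 → slot 0
968: h=5, probe 5,6 → slot 6
683: h=12 → slot 12
747: h=5, probe 5,6,9 → slot 9
Table: [106, 38, 446, -, -, 475, 968, -, -, 747, 31, -, 683, -, -, 182, -]

0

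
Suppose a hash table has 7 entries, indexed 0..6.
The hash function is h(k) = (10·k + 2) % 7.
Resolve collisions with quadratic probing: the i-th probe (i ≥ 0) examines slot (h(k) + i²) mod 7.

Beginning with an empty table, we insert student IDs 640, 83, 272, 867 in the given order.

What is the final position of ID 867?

640: h=4 -> slot 4
83: h=6 -> slot 6
272: h=6, probe 6,0 -> slot 0
867: h=6, probe 6,0,3 -> slot 3
Table: [272, -, -, 867, 640, -, 83]

3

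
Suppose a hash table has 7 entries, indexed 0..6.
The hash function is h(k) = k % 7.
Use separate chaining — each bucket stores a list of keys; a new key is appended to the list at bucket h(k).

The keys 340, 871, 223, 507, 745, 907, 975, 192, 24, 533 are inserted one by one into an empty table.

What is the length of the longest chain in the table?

Insert 340: h=4, bucket 4 empty → new chain.
Insert 871: h=3, bucket 3 empty → new chain.
Insert 223: h=6, bucket 6 empty → new chain.
Insert 507: h=3, bucket 3 nonempty → append to chain.
Insert 745: h=3, bucket 3 nonempty → append to chain.
Insert 907: h=4, bucket 4 nonempty → append to chain.
Insert 975: h=2, bucket 2 empty → new chain.
Insert 192: h=3, bucket 3 nonempty → append to chain.
Insert 24: h=3, bucket 3 nonempty → append to chain.
Insert 533: h=1, bucket 1 empty → new chain.
Final buckets:
0: _
1: 533
2: 975
3: 871 -> 507 -> 745 -> 192 -> 24
4: 340 -> 907
5: _
6: 223

5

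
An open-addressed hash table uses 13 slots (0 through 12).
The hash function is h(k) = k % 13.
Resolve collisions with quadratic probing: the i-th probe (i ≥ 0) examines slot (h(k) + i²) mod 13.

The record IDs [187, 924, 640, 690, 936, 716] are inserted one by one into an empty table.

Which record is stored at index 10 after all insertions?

716

187: h=5 => slot 5
924: h=1 => slot 1
640: h=3 => slot 3
690: h=1, probe 1,2 => slot 2
936: h=0 => slot 0
716: h=1, probe 1,2,5,10 => slot 10
Table: [936, 924, 690, 640, ∅, 187, ∅, ∅, ∅, ∅, 716, ∅, ∅]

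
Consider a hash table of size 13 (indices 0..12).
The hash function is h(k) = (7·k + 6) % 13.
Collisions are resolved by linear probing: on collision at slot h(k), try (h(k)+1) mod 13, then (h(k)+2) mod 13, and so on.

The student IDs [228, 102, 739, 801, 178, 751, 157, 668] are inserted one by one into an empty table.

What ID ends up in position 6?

739

Insert 228: h=3, slot 3 empty → index 3.
Insert 102: h=5, slot 5 empty → index 5.
Insert 739: h=5, slot 5 occupied → index 6.
Insert 801: h=10, slot 10 empty → index 10.
Insert 178: h=4, slot 4 empty → index 4.
Insert 751: h=11, slot 11 empty → index 11.
Insert 157: h=0, slot 0 empty → index 0.
Insert 668: h=2, slot 2 empty → index 2.
Table: [157, _, 668, 228, 178, 102, 739, _, _, _, 801, 751, _]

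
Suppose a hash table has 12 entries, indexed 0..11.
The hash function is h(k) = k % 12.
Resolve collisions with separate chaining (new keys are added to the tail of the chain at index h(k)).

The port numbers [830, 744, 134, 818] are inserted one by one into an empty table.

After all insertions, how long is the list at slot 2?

3

Insert 830: h=2, bucket 2 empty -> new chain.
Insert 744: h=0, bucket 0 empty -> new chain.
Insert 134: h=2, bucket 2 nonempty -> append to chain.
Insert 818: h=2, bucket 2 nonempty -> append to chain.
Final buckets:
0: 744
1: .
2: 830 -> 134 -> 818
3: .
4: .
5: .
6: .
7: .
8: .
9: .
10: .
11: .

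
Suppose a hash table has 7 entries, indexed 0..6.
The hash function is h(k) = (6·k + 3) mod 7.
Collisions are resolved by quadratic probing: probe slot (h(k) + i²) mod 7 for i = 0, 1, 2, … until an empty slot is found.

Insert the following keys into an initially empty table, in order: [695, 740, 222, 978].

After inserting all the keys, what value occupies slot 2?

978

Insert 695: h=1, slot 1 empty -> index 1.
Insert 740: h=5, slot 5 empty -> index 5.
Insert 222: h=5, slot 5 occupied -> index 6.
Insert 978: h=5, slots 5,6 occupied -> index 2.
Table: [∅, 695, 978, ∅, ∅, 740, 222]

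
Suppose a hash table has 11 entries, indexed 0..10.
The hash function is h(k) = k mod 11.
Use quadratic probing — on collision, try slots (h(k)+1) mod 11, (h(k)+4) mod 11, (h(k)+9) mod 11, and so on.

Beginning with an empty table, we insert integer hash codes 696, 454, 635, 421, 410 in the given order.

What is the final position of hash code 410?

696: h=3 => slot 3
454: h=3, probe 3,4 => slot 4
635: h=8 => slot 8
421: h=3, probe 3,4,7 => slot 7
410: h=3, probe 3,4,7,1 => slot 1
Table: [—, 410, —, 696, 454, —, —, 421, 635, —, —]

1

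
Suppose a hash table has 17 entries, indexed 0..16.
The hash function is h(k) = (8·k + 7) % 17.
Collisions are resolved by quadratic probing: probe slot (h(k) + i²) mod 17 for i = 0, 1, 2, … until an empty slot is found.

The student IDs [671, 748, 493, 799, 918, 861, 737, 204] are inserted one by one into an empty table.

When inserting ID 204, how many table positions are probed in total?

5

671 hashes to 3; slot 3 is free -> place at 3.
748 hashes to 7; slot 7 is free -> place at 7.
493 hashes to 7; 7 taken -> place at 8.
799 hashes to 7; 7,8 taken -> place at 11.
918 hashes to 7; 7,8,11 taken -> place at 16.
861 hashes to 10; slot 10 is free -> place at 10.
737 hashes to 4; slot 4 is free -> place at 4.
204 hashes to 7; 7,8,11,16 taken -> place at 6.
Table: [—, —, —, 671, 737, —, 204, 748, 493, —, 861, 799, —, —, —, —, 918]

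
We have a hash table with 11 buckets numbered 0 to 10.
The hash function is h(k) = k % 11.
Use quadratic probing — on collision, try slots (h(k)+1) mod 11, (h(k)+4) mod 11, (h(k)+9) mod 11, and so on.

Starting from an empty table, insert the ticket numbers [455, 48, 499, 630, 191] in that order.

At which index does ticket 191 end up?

455: h=4 → slot 4
48: h=4, probe 4,5 → slot 5
499: h=4, probe 4,5,8 → slot 8
630: h=3 → slot 3
191: h=4, probe 4,5,8,2 → slot 2
Table: [∅, ∅, 191, 630, 455, 48, ∅, ∅, 499, ∅, ∅]

2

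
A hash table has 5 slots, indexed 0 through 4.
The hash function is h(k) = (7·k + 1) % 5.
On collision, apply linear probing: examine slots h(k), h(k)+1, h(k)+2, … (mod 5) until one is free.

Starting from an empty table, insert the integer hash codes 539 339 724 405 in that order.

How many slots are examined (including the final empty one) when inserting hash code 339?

2

539 hashes to 4; slot 4 is free → place at 4.
339 hashes to 4; 4 taken → place at 0.
724 hashes to 4; 4,0 taken → place at 1.
405 hashes to 1; 1 taken → place at 2.
Table: [339, 724, 405, -, 539]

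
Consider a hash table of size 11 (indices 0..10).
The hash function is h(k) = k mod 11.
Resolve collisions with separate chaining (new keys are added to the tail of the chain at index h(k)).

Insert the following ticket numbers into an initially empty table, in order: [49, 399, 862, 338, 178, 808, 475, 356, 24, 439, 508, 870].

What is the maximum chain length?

4

49 -> bucket 5
399 -> bucket 3
862 -> bucket 4
338 -> bucket 8
178 -> bucket 2
808 -> bucket 5 (collision)
475 -> bucket 2 (collision)
356 -> bucket 4 (collision)
24 -> bucket 2 (collision)
439 -> bucket 10
508 -> bucket 2 (collision)
870 -> bucket 1
Final buckets:
0: -
1: 870
2: 178 -> 475 -> 24 -> 508
3: 399
4: 862 -> 356
5: 49 -> 808
6: -
7: -
8: 338
9: -
10: 439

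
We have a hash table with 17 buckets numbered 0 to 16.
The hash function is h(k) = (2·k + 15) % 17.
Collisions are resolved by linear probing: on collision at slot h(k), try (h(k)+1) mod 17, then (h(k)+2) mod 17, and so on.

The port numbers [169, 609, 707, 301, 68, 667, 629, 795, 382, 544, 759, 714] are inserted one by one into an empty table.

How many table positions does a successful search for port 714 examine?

5

Insert 169: h=13, slot 13 empty -> index 13.
Insert 609: h=9, slot 9 empty -> index 9.
Insert 707: h=1, slot 1 empty -> index 1.
Insert 301: h=5, slot 5 empty -> index 5.
Insert 68: h=15, slot 15 empty -> index 15.
Insert 667: h=6, slot 6 empty -> index 6.
Insert 629: h=15, slot 15 occupied -> index 16.
Insert 795: h=7, slot 7 empty -> index 7.
Insert 382: h=14, slot 14 empty -> index 14.
Insert 544: h=15, slots 15,16 occupied -> index 0.
Insert 759: h=3, slot 3 empty -> index 3.
Insert 714: h=15, slots 15,16,0,1 occupied -> index 2.
Table: [544, 707, 714, 759, -, 301, 667, 795, -, 609, -, -, -, 169, 382, 68, 629]
Lookup 714: h=15, probe 15,16,0,1,2 → found at 2.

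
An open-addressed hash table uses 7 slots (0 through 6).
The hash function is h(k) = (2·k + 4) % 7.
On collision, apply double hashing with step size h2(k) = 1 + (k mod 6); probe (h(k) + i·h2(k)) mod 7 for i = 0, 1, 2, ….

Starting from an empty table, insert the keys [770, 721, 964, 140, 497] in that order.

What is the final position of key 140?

3

770 hashes to 4; slot 4 is free => place at 4.
721 hashes to 4, h2=2; 4 taken => place at 6.
964 hashes to 0; slot 0 is free => place at 0.
140 hashes to 4, h2=3; 4,0 taken => place at 3.
497 hashes to 4, h2=6; 4,3 taken => place at 2.
Table: [964, _, 497, 140, 770, _, 721]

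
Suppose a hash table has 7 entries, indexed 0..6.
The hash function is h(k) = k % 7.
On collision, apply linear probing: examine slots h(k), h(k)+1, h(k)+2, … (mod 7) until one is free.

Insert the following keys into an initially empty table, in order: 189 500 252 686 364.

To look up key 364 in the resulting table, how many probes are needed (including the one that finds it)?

189 hashes to 0; slot 0 is free -> place at 0.
500 hashes to 3; slot 3 is free -> place at 3.
252 hashes to 0; 0 taken -> place at 1.
686 hashes to 0; 0,1 taken -> place at 2.
364 hashes to 0; 0,1,2,3 taken -> place at 4.
Table: [189, 252, 686, 500, 364, _, _]
Lookup 364: h=0, probe 0,1,2,3,4 → found at 4.

5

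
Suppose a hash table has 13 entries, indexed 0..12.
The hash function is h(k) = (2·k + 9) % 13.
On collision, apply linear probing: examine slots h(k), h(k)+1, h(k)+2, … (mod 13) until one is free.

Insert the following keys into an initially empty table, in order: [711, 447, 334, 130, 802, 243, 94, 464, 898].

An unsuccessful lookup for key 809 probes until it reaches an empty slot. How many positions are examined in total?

711 hashes to 1; slot 1 is free -> place at 1.
447 hashes to 6; slot 6 is free -> place at 6.
334 hashes to 1; 1 taken -> place at 2.
130 hashes to 9; slot 9 is free -> place at 9.
802 hashes to 1; 1,2 taken -> place at 3.
243 hashes to 1; 1,2,3 taken -> place at 4.
94 hashes to 2; 2,3,4 taken -> place at 5.
464 hashes to 1; 1,2,3,4,5,6 taken -> place at 7.
898 hashes to 11; slot 11 is free -> place at 11.
Table: [., 711, 334, 802, 243, 94, 447, 464, ., 130, ., 898, .]
Lookup 809: h=2, probe 2,3,4,5,6,7,8 → slot 8 empty, not found.

7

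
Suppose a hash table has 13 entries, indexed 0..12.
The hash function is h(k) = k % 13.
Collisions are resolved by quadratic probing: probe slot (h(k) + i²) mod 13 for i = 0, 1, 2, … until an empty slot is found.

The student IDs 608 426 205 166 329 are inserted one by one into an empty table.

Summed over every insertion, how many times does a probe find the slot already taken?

6

608 hashes to 10; slot 10 is free → place at 10.
426 hashes to 10; 10 taken → place at 11.
205 hashes to 10; 10,11 taken → place at 1.
166 hashes to 10; 10,11,1 taken → place at 6.
329 hashes to 4; slot 4 is free → place at 4.
Table: [-, 205, -, -, 329, -, 166, -, -, -, 608, 426, -]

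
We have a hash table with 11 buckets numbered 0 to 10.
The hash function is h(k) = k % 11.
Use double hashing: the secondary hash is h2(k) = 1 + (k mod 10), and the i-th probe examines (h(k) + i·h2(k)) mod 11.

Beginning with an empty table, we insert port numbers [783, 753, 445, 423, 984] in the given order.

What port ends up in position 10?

783: h=2 → slot 2
753: h=5 → slot 5
445: h=5, h2=6, probe 5,0 → slot 0
423: h=5, h2=4, probe 5,9 → slot 9
984: h=5, h2=5, probe 5,10 → slot 10
Table: [445, _, 783, _, _, 753, _, _, _, 423, 984]

984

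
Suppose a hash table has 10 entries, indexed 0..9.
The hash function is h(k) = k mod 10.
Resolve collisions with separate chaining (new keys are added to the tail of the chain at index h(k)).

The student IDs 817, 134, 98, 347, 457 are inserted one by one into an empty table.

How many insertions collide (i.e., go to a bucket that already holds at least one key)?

2

817 -> bucket 7
134 -> bucket 4
98 -> bucket 8
347 -> bucket 7 (collision)
457 -> bucket 7 (collision)
Final buckets:
0: -
1: -
2: -
3: -
4: 134
5: -
6: -
7: 817 -> 347 -> 457
8: 98
9: -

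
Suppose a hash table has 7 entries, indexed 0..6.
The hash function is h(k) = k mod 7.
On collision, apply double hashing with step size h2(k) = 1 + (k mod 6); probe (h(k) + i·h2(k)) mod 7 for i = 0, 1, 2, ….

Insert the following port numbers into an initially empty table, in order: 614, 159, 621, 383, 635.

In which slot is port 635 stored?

3

614 hashes to 5; slot 5 is free -> place at 5.
159 hashes to 5, h2=4; 5 taken -> place at 2.
621 hashes to 5, h2=4; 5,2 taken -> place at 6.
383 hashes to 5, h2=6; 5 taken -> place at 4.
635 hashes to 5, h2=6; 5,4 taken -> place at 3.
Table: [∅, ∅, 159, 635, 383, 614, 621]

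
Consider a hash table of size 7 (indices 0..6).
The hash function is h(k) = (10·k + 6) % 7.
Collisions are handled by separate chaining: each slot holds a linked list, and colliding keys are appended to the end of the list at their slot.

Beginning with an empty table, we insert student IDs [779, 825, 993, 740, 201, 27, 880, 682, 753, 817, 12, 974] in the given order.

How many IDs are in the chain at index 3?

3

779 → bucket 5
825 → bucket 3
993 → bucket 3 (collision)
740 → bucket 0
201 → bucket 0 (collision)
27 → bucket 3 (collision)
880 → bucket 0 (collision)
682 → bucket 1
753 → bucket 4
817 → bucket 0 (collision)
12 → bucket 0 (collision)
974 → bucket 2
Final buckets:
0: 740 -> 201 -> 880 -> 817 -> 12
1: 682
2: 974
3: 825 -> 993 -> 27
4: 753
5: 779
6: _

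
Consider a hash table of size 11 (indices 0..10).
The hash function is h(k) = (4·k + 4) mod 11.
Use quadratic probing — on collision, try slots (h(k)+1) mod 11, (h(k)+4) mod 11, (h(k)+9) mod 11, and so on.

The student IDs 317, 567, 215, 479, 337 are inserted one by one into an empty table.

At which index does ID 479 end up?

4

317: h=7 => slot 7
567: h=6 => slot 6
215: h=6, probe 6,7,10 => slot 10
479: h=6, probe 6,7,10,4 => slot 4
337: h=10, probe 10,0 => slot 0
Table: [337, ∅, ∅, ∅, 479, ∅, 567, 317, ∅, ∅, 215]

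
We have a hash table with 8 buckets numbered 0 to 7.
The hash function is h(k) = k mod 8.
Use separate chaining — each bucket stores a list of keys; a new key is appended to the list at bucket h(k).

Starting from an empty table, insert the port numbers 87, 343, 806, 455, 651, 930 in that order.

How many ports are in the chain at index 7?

3

Insert 87: h=7, bucket 7 empty → new chain.
Insert 343: h=7, bucket 7 nonempty → append to chain.
Insert 806: h=6, bucket 6 empty → new chain.
Insert 455: h=7, bucket 7 nonempty → append to chain.
Insert 651: h=3, bucket 3 empty → new chain.
Insert 930: h=2, bucket 2 empty → new chain.
Final buckets:
0: .
1: .
2: 930
3: 651
4: .
5: .
6: 806
7: 87 -> 343 -> 455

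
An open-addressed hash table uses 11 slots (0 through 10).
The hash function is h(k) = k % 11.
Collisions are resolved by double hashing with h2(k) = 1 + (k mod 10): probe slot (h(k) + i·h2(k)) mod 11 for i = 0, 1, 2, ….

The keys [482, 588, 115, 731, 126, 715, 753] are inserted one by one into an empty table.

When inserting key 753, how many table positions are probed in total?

3

482: h=9 -> slot 9
588: h=5 -> slot 5
115: h=5, h2=6, probe 5,0 -> slot 0
731: h=5, h2=2, probe 5,7 -> slot 7
126: h=5, h2=7, probe 5,1 -> slot 1
715: h=0, h2=6, probe 0,6 -> slot 6
753: h=5, h2=4, probe 5,9,2 -> slot 2
Table: [115, 126, 753, ∅, ∅, 588, 715, 731, ∅, 482, ∅]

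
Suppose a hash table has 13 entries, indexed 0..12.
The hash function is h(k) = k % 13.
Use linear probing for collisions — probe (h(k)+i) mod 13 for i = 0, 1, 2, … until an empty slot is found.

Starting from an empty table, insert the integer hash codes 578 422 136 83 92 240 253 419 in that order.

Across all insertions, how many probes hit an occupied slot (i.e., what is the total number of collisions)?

10

578 hashes to 6; slot 6 is free => place at 6.
422 hashes to 6; 6 taken => place at 7.
136 hashes to 6; 6,7 taken => place at 8.
83 hashes to 5; slot 5 is free => place at 5.
92 hashes to 1; slot 1 is free => place at 1.
240 hashes to 6; 6,7,8 taken => place at 9.
253 hashes to 6; 6,7,8,9 taken => place at 10.
419 hashes to 3; slot 3 is free => place at 3.
Table: [., 92, ., 419, ., 83, 578, 422, 136, 240, 253, ., .]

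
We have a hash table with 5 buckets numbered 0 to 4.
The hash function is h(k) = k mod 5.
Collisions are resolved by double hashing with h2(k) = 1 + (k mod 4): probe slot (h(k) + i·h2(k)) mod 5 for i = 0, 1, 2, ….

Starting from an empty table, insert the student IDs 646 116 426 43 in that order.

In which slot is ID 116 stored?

Insert 646: h=1, slot 1 empty → index 1.
Insert 116: h=1, h2=1, slot 1 occupied → index 2.
Insert 426: h=1, h2=3, slot 1 occupied → index 4.
Insert 43: h=3, slot 3 empty → index 3.
Table: [., 646, 116, 43, 426]

2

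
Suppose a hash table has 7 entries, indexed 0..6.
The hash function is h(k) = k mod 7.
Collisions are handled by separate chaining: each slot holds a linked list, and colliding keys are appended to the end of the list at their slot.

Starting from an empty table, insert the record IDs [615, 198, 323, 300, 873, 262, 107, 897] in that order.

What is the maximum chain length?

2

Insert 615: h=6, bucket 6 empty → new chain.
Insert 198: h=2, bucket 2 empty → new chain.
Insert 323: h=1, bucket 1 empty → new chain.
Insert 300: h=6, bucket 6 nonempty → append to chain.
Insert 873: h=5, bucket 5 empty → new chain.
Insert 262: h=3, bucket 3 empty → new chain.
Insert 107: h=2, bucket 2 nonempty → append to chain.
Insert 897: h=1, bucket 1 nonempty → append to chain.
Final buckets:
0: .
1: 323 -> 897
2: 198 -> 107
3: 262
4: .
5: 873
6: 615 -> 300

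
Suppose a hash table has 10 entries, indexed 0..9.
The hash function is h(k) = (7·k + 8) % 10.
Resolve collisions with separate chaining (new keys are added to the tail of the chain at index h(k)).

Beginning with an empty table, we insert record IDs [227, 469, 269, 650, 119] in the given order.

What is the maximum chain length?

227 → bucket 7
469 → bucket 1
269 → bucket 1 (collision)
650 → bucket 8
119 → bucket 1 (collision)
Final buckets:
0: —
1: 469 -> 269 -> 119
2: —
3: —
4: —
5: —
6: —
7: 227
8: 650
9: —

3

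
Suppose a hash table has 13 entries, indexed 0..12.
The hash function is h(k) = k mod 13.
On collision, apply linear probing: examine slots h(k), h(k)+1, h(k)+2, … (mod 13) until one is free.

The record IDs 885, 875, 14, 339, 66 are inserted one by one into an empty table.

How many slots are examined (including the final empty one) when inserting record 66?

885 hashes to 1; slot 1 is free -> place at 1.
875 hashes to 4; slot 4 is free -> place at 4.
14 hashes to 1; 1 taken -> place at 2.
339 hashes to 1; 1,2 taken -> place at 3.
66 hashes to 1; 1,2,3,4 taken -> place at 5.
Table: [—, 885, 14, 339, 875, 66, —, —, —, —, —, —, —]

5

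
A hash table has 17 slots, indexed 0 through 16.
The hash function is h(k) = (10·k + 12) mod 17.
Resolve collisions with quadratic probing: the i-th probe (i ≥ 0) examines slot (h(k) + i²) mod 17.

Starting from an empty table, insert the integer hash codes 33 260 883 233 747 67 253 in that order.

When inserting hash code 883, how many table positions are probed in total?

2

Insert 33: h=2, slot 2 empty -> index 2.
Insert 260: h=11, slot 11 empty -> index 11.
Insert 883: h=2, slot 2 occupied -> index 3.
Insert 233: h=13, slot 13 empty -> index 13.
Insert 747: h=2, slots 2,3 occupied -> index 6.
Insert 67: h=2, slots 2,3,6,11 occupied -> index 1.
Insert 253: h=9, slot 9 empty -> index 9.
Table: [—, 67, 33, 883, —, —, 747, —, —, 253, —, 260, —, 233, —, —, —]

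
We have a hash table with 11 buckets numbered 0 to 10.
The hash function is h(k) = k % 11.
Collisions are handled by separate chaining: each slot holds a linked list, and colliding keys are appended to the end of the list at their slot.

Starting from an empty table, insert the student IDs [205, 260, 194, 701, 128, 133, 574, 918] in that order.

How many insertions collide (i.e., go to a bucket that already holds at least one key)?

Insert 205: h=7, bucket 7 empty → new chain.
Insert 260: h=7, bucket 7 nonempty → append to chain.
Insert 194: h=7, bucket 7 nonempty → append to chain.
Insert 701: h=8, bucket 8 empty → new chain.
Insert 128: h=7, bucket 7 nonempty → append to chain.
Insert 133: h=1, bucket 1 empty → new chain.
Insert 574: h=2, bucket 2 empty → new chain.
Insert 918: h=5, bucket 5 empty → new chain.
Final buckets:
0: _
1: 133
2: 574
3: _
4: _
5: 918
6: _
7: 205 -> 260 -> 194 -> 128
8: 701
9: _
10: _

3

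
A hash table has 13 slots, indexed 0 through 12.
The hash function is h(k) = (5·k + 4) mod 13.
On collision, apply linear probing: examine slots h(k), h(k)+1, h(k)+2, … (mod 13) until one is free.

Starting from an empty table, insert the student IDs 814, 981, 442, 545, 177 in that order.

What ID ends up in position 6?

177

814 hashes to 5; slot 5 is free → place at 5.
981 hashes to 8; slot 8 is free → place at 8.
442 hashes to 4; slot 4 is free → place at 4.
545 hashes to 12; slot 12 is free → place at 12.
177 hashes to 5; 5 taken → place at 6.
Table: [-, -, -, -, 442, 814, 177, -, 981, -, -, -, 545]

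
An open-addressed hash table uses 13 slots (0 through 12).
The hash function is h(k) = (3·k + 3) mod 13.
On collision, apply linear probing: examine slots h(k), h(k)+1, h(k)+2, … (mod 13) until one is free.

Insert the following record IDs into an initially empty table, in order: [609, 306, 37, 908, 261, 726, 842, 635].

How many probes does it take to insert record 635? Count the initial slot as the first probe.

6

609 hashes to 10; slot 10 is free → place at 10.
306 hashes to 11; slot 11 is free → place at 11.
37 hashes to 10; 10,11 taken → place at 12.
908 hashes to 10; 10,11,12 taken → place at 0.
261 hashes to 6; slot 6 is free → place at 6.
726 hashes to 10; 10,11,12,0 taken → place at 1.
842 hashes to 7; slot 7 is free → place at 7.
635 hashes to 10; 10,11,12,0,1 taken → place at 2.
Table: [908, 726, 635, —, —, —, 261, 842, —, —, 609, 306, 37]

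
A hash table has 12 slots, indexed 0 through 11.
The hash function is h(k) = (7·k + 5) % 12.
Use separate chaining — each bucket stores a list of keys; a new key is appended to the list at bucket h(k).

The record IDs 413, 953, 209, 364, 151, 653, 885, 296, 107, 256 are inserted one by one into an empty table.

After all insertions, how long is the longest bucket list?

Insert 413: h=4, bucket 4 empty -> new chain.
Insert 953: h=4, bucket 4 nonempty -> append to chain.
Insert 209: h=4, bucket 4 nonempty -> append to chain.
Insert 364: h=9, bucket 9 empty -> new chain.
Insert 151: h=6, bucket 6 empty -> new chain.
Insert 653: h=4, bucket 4 nonempty -> append to chain.
Insert 885: h=8, bucket 8 empty -> new chain.
Insert 296: h=1, bucket 1 empty -> new chain.
Insert 107: h=10, bucket 10 empty -> new chain.
Insert 256: h=9, bucket 9 nonempty -> append to chain.
Final buckets:
0: .
1: 296
2: .
3: .
4: 413 -> 953 -> 209 -> 653
5: .
6: 151
7: .
8: 885
9: 364 -> 256
10: 107
11: .

4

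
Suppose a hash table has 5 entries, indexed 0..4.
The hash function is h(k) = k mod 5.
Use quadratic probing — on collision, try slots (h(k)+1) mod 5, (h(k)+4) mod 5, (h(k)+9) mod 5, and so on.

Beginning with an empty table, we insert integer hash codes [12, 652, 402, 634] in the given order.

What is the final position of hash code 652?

12: h=2 => slot 2
652: h=2, probe 2,3 => slot 3
402: h=2, probe 2,3,1 => slot 1
634: h=4 => slot 4
Table: [., 402, 12, 652, 634]

3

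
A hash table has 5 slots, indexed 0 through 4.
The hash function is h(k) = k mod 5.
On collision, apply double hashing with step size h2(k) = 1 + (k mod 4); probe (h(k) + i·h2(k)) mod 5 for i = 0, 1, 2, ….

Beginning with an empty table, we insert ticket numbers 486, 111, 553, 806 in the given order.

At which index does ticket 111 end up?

0

486: h=1 → slot 1
111: h=1, h2=4, probe 1,0 → slot 0
553: h=3 → slot 3
806: h=1, h2=3, probe 1,4 → slot 4
Table: [111, 486, _, 553, 806]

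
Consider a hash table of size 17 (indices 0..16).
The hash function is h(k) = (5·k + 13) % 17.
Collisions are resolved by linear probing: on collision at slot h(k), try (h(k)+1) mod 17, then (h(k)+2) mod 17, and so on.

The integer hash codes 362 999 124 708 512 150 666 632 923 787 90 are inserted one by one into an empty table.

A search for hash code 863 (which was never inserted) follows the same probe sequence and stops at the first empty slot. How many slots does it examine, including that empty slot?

362 hashes to 4; slot 4 is free => place at 4.
999 hashes to 10; slot 10 is free => place at 10.
124 hashes to 4; 4 taken => place at 5.
708 hashes to 0; slot 0 is free => place at 0.
512 hashes to 6; slot 6 is free => place at 6.
150 hashes to 15; slot 15 is free => place at 15.
666 hashes to 11; slot 11 is free => place at 11.
632 hashes to 11; 11 taken => place at 12.
923 hashes to 4; 4,5,6 taken => place at 7.
787 hashes to 4; 4,5,6,7 taken => place at 8.
90 hashes to 4; 4,5,6,7,8 taken => place at 9.
Table: [708, ., ., ., 362, 124, 512, 923, 787, 90, 999, 666, 632, ., ., 150, .]
Lookup 863: h=10, probe 10,11,12,13 → slot 13 empty, not found.

4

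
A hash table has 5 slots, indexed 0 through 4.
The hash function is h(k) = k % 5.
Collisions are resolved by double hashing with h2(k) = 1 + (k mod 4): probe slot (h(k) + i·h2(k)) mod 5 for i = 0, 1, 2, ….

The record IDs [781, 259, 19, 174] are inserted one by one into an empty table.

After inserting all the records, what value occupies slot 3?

19

781 hashes to 1; slot 1 is free => place at 1.
259 hashes to 4; slot 4 is free => place at 4.
19 hashes to 4, h2=4; 4 taken => place at 3.
174 hashes to 4, h2=3; 4 taken => place at 2.
Table: [_, 781, 174, 19, 259]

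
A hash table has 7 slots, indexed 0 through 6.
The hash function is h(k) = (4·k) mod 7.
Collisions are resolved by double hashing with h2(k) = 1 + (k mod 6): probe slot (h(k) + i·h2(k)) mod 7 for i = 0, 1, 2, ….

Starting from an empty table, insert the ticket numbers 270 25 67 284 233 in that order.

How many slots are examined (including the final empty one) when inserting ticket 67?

Insert 270: h=2, slot 2 empty -> index 2.
Insert 25: h=2, h2=2, slot 2 occupied -> index 4.
Insert 67: h=2, h2=2, slots 2,4 occupied -> index 6.
Insert 284: h=2, h2=3, slot 2 occupied -> index 5.
Insert 233: h=1, slot 1 empty -> index 1.
Table: [∅, 233, 270, ∅, 25, 284, 67]

3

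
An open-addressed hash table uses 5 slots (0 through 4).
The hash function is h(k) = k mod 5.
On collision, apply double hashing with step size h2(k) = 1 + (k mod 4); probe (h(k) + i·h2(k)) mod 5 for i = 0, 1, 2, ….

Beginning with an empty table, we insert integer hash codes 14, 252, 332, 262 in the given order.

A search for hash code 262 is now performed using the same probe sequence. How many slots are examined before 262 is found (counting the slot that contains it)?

2

14 hashes to 4; slot 4 is free → place at 4.
252 hashes to 2; slot 2 is free → place at 2.
332 hashes to 2, h2=1; 2 taken → place at 3.
262 hashes to 2, h2=3; 2 taken → place at 0.
Table: [262, —, 252, 332, 14]
Lookup 262: h=2, h2=3, probe 2,0 → found at 0.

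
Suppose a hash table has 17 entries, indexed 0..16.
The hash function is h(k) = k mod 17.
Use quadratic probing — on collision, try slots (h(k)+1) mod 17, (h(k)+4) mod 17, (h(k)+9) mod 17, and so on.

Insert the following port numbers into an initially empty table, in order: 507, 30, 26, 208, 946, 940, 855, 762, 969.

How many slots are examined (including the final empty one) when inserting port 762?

Insert 507: h=14, slot 14 empty => index 14.
Insert 30: h=13, slot 13 empty => index 13.
Insert 26: h=9, slot 9 empty => index 9.
Insert 208: h=4, slot 4 empty => index 4.
Insert 946: h=11, slot 11 empty => index 11.
Insert 940: h=5, slot 5 empty => index 5.
Insert 855: h=5, slot 5 occupied => index 6.
Insert 762: h=14, slot 14 occupied => index 15.
Insert 969: h=0, slot 0 empty => index 0.
Table: [969, —, —, —, 208, 940, 855, —, —, 26, —, 946, —, 30, 507, 762, —]

2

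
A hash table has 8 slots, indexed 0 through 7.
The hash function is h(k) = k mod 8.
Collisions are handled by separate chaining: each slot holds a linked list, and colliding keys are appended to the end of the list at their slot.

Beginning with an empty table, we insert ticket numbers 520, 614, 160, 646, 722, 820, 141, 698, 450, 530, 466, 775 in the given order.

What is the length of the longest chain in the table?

Insert 520: h=0, bucket 0 empty -> new chain.
Insert 614: h=6, bucket 6 empty -> new chain.
Insert 160: h=0, bucket 0 nonempty -> append to chain.
Insert 646: h=6, bucket 6 nonempty -> append to chain.
Insert 722: h=2, bucket 2 empty -> new chain.
Insert 820: h=4, bucket 4 empty -> new chain.
Insert 141: h=5, bucket 5 empty -> new chain.
Insert 698: h=2, bucket 2 nonempty -> append to chain.
Insert 450: h=2, bucket 2 nonempty -> append to chain.
Insert 530: h=2, bucket 2 nonempty -> append to chain.
Insert 466: h=2, bucket 2 nonempty -> append to chain.
Insert 775: h=7, bucket 7 empty -> new chain.
Final buckets:
0: 520 -> 160
1: _
2: 722 -> 698 -> 450 -> 530 -> 466
3: _
4: 820
5: 141
6: 614 -> 646
7: 775

5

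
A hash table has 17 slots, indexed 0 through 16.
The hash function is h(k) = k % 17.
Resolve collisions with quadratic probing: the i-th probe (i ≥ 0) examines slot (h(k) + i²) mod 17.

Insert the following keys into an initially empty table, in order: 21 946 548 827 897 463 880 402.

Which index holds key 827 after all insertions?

21: h=4 => slot 4
946: h=11 => slot 11
548: h=4, probe 4,5 => slot 5
827: h=11, probe 11,12 => slot 12
897: h=13 => slot 13
463: h=4, probe 4,5,8 => slot 8
880: h=13, probe 13,14 => slot 14
402: h=11, probe 11,12,15 => slot 15
Table: [_, _, _, _, 21, 548, _, _, 463, _, _, 946, 827, 897, 880, 402, _]

12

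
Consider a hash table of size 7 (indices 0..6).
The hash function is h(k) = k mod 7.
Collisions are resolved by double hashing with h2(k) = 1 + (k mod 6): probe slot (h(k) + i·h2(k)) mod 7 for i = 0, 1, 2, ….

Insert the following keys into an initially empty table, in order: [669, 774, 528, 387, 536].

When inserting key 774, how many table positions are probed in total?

2

669 hashes to 4; slot 4 is free -> place at 4.
774 hashes to 4, h2=1; 4 taken -> place at 5.
528 hashes to 3; slot 3 is free -> place at 3.
387 hashes to 2; slot 2 is free -> place at 2.
536 hashes to 4, h2=3; 4 taken -> place at 0.
Table: [536, ., 387, 528, 669, 774, .]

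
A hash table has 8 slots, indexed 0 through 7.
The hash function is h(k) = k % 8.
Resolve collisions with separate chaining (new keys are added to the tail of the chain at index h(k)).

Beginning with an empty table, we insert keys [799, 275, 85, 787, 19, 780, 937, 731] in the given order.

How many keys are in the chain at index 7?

799 → bucket 7
275 → bucket 3
85 → bucket 5
787 → bucket 3 (collision)
19 → bucket 3 (collision)
780 → bucket 4
937 → bucket 1
731 → bucket 3 (collision)
Final buckets:
0: ∅
1: 937
2: ∅
3: 275 -> 787 -> 19 -> 731
4: 780
5: 85
6: ∅
7: 799

1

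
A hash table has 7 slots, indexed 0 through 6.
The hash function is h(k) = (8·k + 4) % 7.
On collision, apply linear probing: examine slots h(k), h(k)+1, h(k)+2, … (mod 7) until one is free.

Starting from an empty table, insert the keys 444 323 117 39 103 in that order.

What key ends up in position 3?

444: h=0 => slot 0
323: h=5 => slot 5
117: h=2 => slot 2
39: h=1 => slot 1
103: h=2, probe 2,3 => slot 3
Table: [444, 39, 117, 103, ∅, 323, ∅]

103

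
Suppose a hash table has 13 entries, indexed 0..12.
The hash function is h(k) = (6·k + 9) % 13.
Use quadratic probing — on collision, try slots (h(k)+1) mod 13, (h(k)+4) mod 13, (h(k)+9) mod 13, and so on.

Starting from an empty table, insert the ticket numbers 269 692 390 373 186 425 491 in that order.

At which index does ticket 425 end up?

2

269: h=11 => slot 11
692: h=1 => slot 1
390: h=9 => slot 9
373: h=11, probe 11,12 => slot 12
186: h=7 => slot 7
425: h=11, probe 11,12,2 => slot 2
491: h=4 => slot 4
Table: [∅, 692, 425, ∅, 491, ∅, ∅, 186, ∅, 390, ∅, 269, 373]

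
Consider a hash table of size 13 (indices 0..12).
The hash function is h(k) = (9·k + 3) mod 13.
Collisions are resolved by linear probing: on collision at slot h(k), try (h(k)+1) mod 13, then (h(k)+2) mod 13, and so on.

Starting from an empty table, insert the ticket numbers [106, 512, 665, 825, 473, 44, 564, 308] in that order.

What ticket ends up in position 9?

512

106: h=8 => slot 8
512: h=9 => slot 9
665: h=8, probe 8,9,10 => slot 10
825: h=5 => slot 5
473: h=9, probe 9,10,11 => slot 11
44: h=9, probe 9,10,11,12 => slot 12
564: h=9, probe 9,10,11,12,0 => slot 0
308: h=6 => slot 6
Table: [564, —, —, —, —, 825, 308, —, 106, 512, 665, 473, 44]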